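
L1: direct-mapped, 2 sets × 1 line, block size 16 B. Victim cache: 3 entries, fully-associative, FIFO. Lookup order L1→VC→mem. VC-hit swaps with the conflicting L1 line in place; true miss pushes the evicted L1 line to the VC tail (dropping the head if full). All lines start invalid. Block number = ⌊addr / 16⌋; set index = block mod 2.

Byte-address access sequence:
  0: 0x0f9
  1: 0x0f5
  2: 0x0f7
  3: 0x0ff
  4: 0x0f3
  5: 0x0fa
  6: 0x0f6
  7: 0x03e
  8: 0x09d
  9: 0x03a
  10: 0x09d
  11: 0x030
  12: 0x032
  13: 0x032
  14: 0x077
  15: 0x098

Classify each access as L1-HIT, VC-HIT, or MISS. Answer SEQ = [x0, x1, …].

#0 0xf9→b15/s1 MISS; vc=[]
#1 0xf5→b15/s1 L1-HIT; vc=[]
#2 0xf7→b15/s1 L1-HIT; vc=[]
#3 0xff→b15/s1 L1-HIT; vc=[]
#4 0xf3→b15/s1 L1-HIT; vc=[]
#5 0xfa→b15/s1 L1-HIT; vc=[]
#6 0xf6→b15/s1 L1-HIT; vc=[]
#7 0x3e→b3/s1 MISS; vc=[15]
#8 0x9d→b9/s1 MISS; vc=[15,3]
#9 0x3a→b3/s1 VC-HIT; vc=[15,9]
#10 0x9d→b9/s1 VC-HIT; vc=[15,3]
#11 0x30→b3/s1 VC-HIT; vc=[15,9]
#12 0x32→b3/s1 L1-HIT; vc=[15,9]
#13 0x32→b3/s1 L1-HIT; vc=[15,9]
#14 0x77→b7/s1 MISS; vc=[15,9,3]
#15 0x98→b9/s1 VC-HIT; vc=[15,7,3]

SEQ = [MISS, L1-HIT, L1-HIT, L1-HIT, L1-HIT, L1-HIT, L1-HIT, MISS, MISS, VC-HIT, VC-HIT, VC-HIT, L1-HIT, L1-HIT, MISS, VC-HIT]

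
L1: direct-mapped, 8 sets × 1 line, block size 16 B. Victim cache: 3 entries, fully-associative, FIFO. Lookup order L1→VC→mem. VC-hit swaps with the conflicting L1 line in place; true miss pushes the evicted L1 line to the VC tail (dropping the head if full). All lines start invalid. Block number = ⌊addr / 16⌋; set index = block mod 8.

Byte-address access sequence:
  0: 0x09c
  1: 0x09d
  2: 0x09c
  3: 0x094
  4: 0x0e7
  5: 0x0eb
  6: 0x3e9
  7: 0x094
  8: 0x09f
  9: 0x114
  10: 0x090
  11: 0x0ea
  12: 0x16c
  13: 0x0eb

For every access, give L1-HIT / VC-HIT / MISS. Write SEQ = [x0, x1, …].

SEQ = [MISS, L1-HIT, L1-HIT, L1-HIT, MISS, L1-HIT, MISS, L1-HIT, L1-HIT, MISS, VC-HIT, VC-HIT, MISS, VC-HIT]

#0 0x9c→b9/s1 MISS; vc=[]
#1 0x9d→b9/s1 L1-HIT; vc=[]
#2 0x9c→b9/s1 L1-HIT; vc=[]
#3 0x94→b9/s1 L1-HIT; vc=[]
#4 0xe7→b14/s6 MISS; vc=[]
#5 0xeb→b14/s6 L1-HIT; vc=[]
#6 0x3e9→b62/s6 MISS; vc=[14]
#7 0x94→b9/s1 L1-HIT; vc=[14]
#8 0x9f→b9/s1 L1-HIT; vc=[14]
#9 0x114→b17/s1 MISS; vc=[14,9]
#10 0x90→b9/s1 VC-HIT; vc=[14,17]
#11 0xea→b14/s6 VC-HIT; vc=[62,17]
#12 0x16c→b22/s6 MISS; vc=[62,17,14]
#13 0xeb→b14/s6 VC-HIT; vc=[62,17,22]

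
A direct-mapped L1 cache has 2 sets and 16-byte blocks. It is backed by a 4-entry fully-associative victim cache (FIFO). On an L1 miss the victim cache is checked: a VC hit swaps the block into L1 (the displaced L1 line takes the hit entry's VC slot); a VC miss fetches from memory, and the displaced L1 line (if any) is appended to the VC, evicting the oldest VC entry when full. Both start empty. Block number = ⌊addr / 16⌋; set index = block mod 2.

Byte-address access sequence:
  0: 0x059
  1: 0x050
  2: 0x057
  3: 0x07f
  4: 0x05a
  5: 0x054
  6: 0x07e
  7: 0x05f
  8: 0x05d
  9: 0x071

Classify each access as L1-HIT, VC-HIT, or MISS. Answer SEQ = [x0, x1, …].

SEQ = [MISS, L1-HIT, L1-HIT, MISS, VC-HIT, L1-HIT, VC-HIT, VC-HIT, L1-HIT, VC-HIT]

0: 0x59 (blk 5, set 1) → MISS  vc=[]
1: 0x50 (blk 5, set 1) → L1-HIT  vc=[]
2: 0x57 (blk 5, set 1) → L1-HIT  vc=[]
3: 0x7f (blk 7, set 1) → MISS  vc=[5]
4: 0x5a (blk 5, set 1) → VC-HIT  vc=[7]
5: 0x54 (blk 5, set 1) → L1-HIT  vc=[7]
6: 0x7e (blk 7, set 1) → VC-HIT  vc=[5]
7: 0x5f (blk 5, set 1) → VC-HIT  vc=[7]
8: 0x5d (blk 5, set 1) → L1-HIT  vc=[7]
9: 0x71 (blk 7, set 1) → VC-HIT  vc=[5]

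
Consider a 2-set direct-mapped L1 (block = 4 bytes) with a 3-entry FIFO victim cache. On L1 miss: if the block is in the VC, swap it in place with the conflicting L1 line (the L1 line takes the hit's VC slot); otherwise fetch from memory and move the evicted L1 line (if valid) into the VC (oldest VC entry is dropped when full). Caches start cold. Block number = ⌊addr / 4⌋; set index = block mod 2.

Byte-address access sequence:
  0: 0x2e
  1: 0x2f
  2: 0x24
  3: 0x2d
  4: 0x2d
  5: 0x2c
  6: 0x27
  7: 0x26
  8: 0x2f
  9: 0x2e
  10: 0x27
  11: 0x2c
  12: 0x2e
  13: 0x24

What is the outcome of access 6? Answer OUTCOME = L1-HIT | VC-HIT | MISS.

OUTCOME = VC-HIT

  [0] addr=0x2e blk=11 s=1: MISS | VC []
  [1] addr=0x2f blk=11 s=1: L1-HIT | VC []
  [2] addr=0x24 blk=9 s=1: MISS | VC [11]
  [3] addr=0x2d blk=11 s=1: VC-HIT | VC [9]
  [4] addr=0x2d blk=11 s=1: L1-HIT | VC [9]
  [5] addr=0x2c blk=11 s=1: L1-HIT | VC [9]
  [6] addr=0x27 blk=9 s=1: VC-HIT | VC [11]
  [7] addr=0x26 blk=9 s=1: L1-HIT | VC [11]
  [8] addr=0x2f blk=11 s=1: VC-HIT | VC [9]
  [9] addr=0x2e blk=11 s=1: L1-HIT | VC [9]
  [10] addr=0x27 blk=9 s=1: VC-HIT | VC [11]
  [11] addr=0x2c blk=11 s=1: VC-HIT | VC [9]
  [12] addr=0x2e blk=11 s=1: L1-HIT | VC [9]
  [13] addr=0x24 blk=9 s=1: VC-HIT | VC [11]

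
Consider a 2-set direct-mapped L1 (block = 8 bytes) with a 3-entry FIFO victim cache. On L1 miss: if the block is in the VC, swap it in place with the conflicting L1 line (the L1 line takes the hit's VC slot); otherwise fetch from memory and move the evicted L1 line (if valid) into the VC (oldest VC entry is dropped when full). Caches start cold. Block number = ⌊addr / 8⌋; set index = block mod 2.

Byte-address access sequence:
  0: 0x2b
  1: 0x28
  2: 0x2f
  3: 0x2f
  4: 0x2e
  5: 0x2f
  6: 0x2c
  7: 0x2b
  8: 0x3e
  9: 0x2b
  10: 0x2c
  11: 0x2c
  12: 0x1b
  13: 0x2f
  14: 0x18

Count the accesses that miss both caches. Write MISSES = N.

  [0] addr=0x2b blk=5 s=1: MISS | VC []
  [1] addr=0x28 blk=5 s=1: L1-HIT | VC []
  [2] addr=0x2f blk=5 s=1: L1-HIT | VC []
  [3] addr=0x2f blk=5 s=1: L1-HIT | VC []
  [4] addr=0x2e blk=5 s=1: L1-HIT | VC []
  [5] addr=0x2f blk=5 s=1: L1-HIT | VC []
  [6] addr=0x2c blk=5 s=1: L1-HIT | VC []
  [7] addr=0x2b blk=5 s=1: L1-HIT | VC []
  [8] addr=0x3e blk=7 s=1: MISS | VC [5]
  [9] addr=0x2b blk=5 s=1: VC-HIT | VC [7]
  [10] addr=0x2c blk=5 s=1: L1-HIT | VC [7]
  [11] addr=0x2c blk=5 s=1: L1-HIT | VC [7]
  [12] addr=0x1b blk=3 s=1: MISS | VC [7, 5]
  [13] addr=0x2f blk=5 s=1: VC-HIT | VC [7, 3]
  [14] addr=0x18 blk=3 s=1: VC-HIT | VC [7, 5]

MISSES = 3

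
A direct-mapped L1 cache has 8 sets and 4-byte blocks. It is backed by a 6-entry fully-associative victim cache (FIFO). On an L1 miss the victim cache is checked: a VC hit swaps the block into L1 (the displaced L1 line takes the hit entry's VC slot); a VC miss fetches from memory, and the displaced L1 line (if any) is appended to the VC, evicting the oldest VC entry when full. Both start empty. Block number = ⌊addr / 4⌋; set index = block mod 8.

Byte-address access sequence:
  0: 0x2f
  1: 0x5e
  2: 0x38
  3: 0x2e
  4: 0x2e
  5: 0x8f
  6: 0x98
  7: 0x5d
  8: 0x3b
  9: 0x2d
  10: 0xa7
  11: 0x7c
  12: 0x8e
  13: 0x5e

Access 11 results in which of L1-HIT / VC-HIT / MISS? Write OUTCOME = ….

OUTCOME = MISS

0: 0x2f (blk 11, set 3) → MISS  vc=[]
1: 0x5e (blk 23, set 7) → MISS  vc=[]
2: 0x38 (blk 14, set 6) → MISS  vc=[]
3: 0x2e (blk 11, set 3) → L1-HIT  vc=[]
4: 0x2e (blk 11, set 3) → L1-HIT  vc=[]
5: 0x8f (blk 35, set 3) → MISS  vc=[11]
6: 0x98 (blk 38, set 6) → MISS  vc=[11, 14]
7: 0x5d (blk 23, set 7) → L1-HIT  vc=[11, 14]
8: 0x3b (blk 14, set 6) → VC-HIT  vc=[11, 38]
9: 0x2d (blk 11, set 3) → VC-HIT  vc=[35, 38]
10: 0xa7 (blk 41, set 1) → MISS  vc=[35, 38]
11: 0x7c (blk 31, set 7) → MISS  vc=[35, 38, 23]
12: 0x8e (blk 35, set 3) → VC-HIT  vc=[11, 38, 23]
13: 0x5e (blk 23, set 7) → VC-HIT  vc=[11, 38, 31]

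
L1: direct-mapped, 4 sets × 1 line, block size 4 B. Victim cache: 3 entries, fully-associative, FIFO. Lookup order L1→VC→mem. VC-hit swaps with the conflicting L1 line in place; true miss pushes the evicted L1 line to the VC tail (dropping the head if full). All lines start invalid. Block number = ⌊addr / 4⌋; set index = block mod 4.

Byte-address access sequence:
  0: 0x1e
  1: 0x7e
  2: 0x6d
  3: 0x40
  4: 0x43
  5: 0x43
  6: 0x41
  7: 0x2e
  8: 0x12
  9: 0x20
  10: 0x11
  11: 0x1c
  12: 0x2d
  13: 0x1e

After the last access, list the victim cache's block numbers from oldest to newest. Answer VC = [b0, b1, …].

VC = [16, 8, 11]

  [0] addr=0x1e blk=7 s=3: MISS | VC []
  [1] addr=0x7e blk=31 s=3: MISS | VC [7]
  [2] addr=0x6d blk=27 s=3: MISS | VC [7, 31]
  [3] addr=0x40 blk=16 s=0: MISS | VC [7, 31]
  [4] addr=0x43 blk=16 s=0: L1-HIT | VC [7, 31]
  [5] addr=0x43 blk=16 s=0: L1-HIT | VC [7, 31]
  [6] addr=0x41 blk=16 s=0: L1-HIT | VC [7, 31]
  [7] addr=0x2e blk=11 s=3: MISS | VC [7, 31, 27]
  [8] addr=0x12 blk=4 s=0: MISS | VC [31, 27, 16]
  [9] addr=0x20 blk=8 s=0: MISS | VC [27, 16, 4]
  [10] addr=0x11 blk=4 s=0: VC-HIT | VC [27, 16, 8]
  [11] addr=0x1c blk=7 s=3: MISS | VC [16, 8, 11]
  [12] addr=0x2d blk=11 s=3: VC-HIT | VC [16, 8, 7]
  [13] addr=0x1e blk=7 s=3: VC-HIT | VC [16, 8, 11]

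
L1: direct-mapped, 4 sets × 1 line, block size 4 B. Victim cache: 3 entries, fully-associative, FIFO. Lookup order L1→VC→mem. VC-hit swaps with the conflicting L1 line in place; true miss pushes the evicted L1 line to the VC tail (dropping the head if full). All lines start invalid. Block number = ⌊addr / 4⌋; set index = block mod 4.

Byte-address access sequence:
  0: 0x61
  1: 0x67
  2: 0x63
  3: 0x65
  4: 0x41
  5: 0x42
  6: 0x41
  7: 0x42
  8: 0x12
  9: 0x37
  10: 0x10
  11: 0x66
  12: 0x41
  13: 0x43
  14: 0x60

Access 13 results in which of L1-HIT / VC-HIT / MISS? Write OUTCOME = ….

#0 0x61→b24/s0 MISS; vc=[]
#1 0x67→b25/s1 MISS; vc=[]
#2 0x63→b24/s0 L1-HIT; vc=[]
#3 0x65→b25/s1 L1-HIT; vc=[]
#4 0x41→b16/s0 MISS; vc=[24]
#5 0x42→b16/s0 L1-HIT; vc=[24]
#6 0x41→b16/s0 L1-HIT; vc=[24]
#7 0x42→b16/s0 L1-HIT; vc=[24]
#8 0x12→b4/s0 MISS; vc=[24,16]
#9 0x37→b13/s1 MISS; vc=[24,16,25]
#10 0x10→b4/s0 L1-HIT; vc=[24,16,25]
#11 0x66→b25/s1 VC-HIT; vc=[24,16,13]
#12 0x41→b16/s0 VC-HIT; vc=[24,4,13]
#13 0x43→b16/s0 L1-HIT; vc=[24,4,13]
#14 0x60→b24/s0 VC-HIT; vc=[16,4,13]

OUTCOME = L1-HIT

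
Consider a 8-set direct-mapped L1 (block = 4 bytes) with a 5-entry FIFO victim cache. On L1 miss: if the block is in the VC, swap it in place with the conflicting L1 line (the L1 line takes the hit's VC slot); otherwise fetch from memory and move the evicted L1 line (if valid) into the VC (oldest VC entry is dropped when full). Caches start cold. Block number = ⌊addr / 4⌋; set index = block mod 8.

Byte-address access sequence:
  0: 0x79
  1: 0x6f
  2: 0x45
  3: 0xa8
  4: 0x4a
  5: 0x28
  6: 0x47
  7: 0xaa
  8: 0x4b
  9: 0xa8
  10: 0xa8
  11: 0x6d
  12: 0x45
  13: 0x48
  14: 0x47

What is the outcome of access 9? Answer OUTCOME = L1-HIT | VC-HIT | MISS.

  [0] addr=0x79 blk=30 s=6: MISS | VC []
  [1] addr=0x6f blk=27 s=3: MISS | VC []
  [2] addr=0x45 blk=17 s=1: MISS | VC []
  [3] addr=0xa8 blk=42 s=2: MISS | VC []
  [4] addr=0x4a blk=18 s=2: MISS | VC [42]
  [5] addr=0x28 blk=10 s=2: MISS | VC [42, 18]
  [6] addr=0x47 blk=17 s=1: L1-HIT | VC [42, 18]
  [7] addr=0xaa blk=42 s=2: VC-HIT | VC [10, 18]
  [8] addr=0x4b blk=18 s=2: VC-HIT | VC [10, 42]
  [9] addr=0xa8 blk=42 s=2: VC-HIT | VC [10, 18]
  [10] addr=0xa8 blk=42 s=2: L1-HIT | VC [10, 18]
  [11] addr=0x6d blk=27 s=3: L1-HIT | VC [10, 18]
  [12] addr=0x45 blk=17 s=1: L1-HIT | VC [10, 18]
  [13] addr=0x48 blk=18 s=2: VC-HIT | VC [10, 42]
  [14] addr=0x47 blk=17 s=1: L1-HIT | VC [10, 42]

OUTCOME = VC-HIT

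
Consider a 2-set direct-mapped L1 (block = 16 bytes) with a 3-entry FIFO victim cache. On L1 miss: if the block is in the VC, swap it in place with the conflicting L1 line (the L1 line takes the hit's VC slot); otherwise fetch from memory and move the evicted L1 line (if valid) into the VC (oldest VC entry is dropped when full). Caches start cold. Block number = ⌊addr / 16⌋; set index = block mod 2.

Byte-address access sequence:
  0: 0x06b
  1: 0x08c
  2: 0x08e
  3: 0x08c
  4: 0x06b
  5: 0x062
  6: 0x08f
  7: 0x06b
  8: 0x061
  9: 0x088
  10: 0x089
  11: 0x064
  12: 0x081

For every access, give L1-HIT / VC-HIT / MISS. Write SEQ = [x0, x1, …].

  [0] addr=0x6b blk=6 s=0: MISS | VC []
  [1] addr=0x8c blk=8 s=0: MISS | VC [6]
  [2] addr=0x8e blk=8 s=0: L1-HIT | VC [6]
  [3] addr=0x8c blk=8 s=0: L1-HIT | VC [6]
  [4] addr=0x6b blk=6 s=0: VC-HIT | VC [8]
  [5] addr=0x62 blk=6 s=0: L1-HIT | VC [8]
  [6] addr=0x8f blk=8 s=0: VC-HIT | VC [6]
  [7] addr=0x6b blk=6 s=0: VC-HIT | VC [8]
  [8] addr=0x61 blk=6 s=0: L1-HIT | VC [8]
  [9] addr=0x88 blk=8 s=0: VC-HIT | VC [6]
  [10] addr=0x89 blk=8 s=0: L1-HIT | VC [6]
  [11] addr=0x64 blk=6 s=0: VC-HIT | VC [8]
  [12] addr=0x81 blk=8 s=0: VC-HIT | VC [6]

SEQ = [MISS, MISS, L1-HIT, L1-HIT, VC-HIT, L1-HIT, VC-HIT, VC-HIT, L1-HIT, VC-HIT, L1-HIT, VC-HIT, VC-HIT]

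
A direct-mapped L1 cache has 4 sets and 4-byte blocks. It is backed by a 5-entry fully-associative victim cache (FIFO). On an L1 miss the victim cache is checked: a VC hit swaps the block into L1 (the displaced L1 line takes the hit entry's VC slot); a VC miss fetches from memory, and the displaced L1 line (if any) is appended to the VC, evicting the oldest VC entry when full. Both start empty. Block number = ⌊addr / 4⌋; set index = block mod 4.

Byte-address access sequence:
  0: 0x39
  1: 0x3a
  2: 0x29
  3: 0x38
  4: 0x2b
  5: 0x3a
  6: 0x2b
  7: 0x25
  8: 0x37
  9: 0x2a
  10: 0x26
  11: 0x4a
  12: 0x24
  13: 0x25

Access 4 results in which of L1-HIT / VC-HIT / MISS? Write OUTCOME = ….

0: 0x39 (blk 14, set 2) → MISS  vc=[]
1: 0x3a (blk 14, set 2) → L1-HIT  vc=[]
2: 0x29 (blk 10, set 2) → MISS  vc=[14]
3: 0x38 (blk 14, set 2) → VC-HIT  vc=[10]
4: 0x2b (blk 10, set 2) → VC-HIT  vc=[14]
5: 0x3a (blk 14, set 2) → VC-HIT  vc=[10]
6: 0x2b (blk 10, set 2) → VC-HIT  vc=[14]
7: 0x25 (blk 9, set 1) → MISS  vc=[14]
8: 0x37 (blk 13, set 1) → MISS  vc=[14, 9]
9: 0x2a (blk 10, set 2) → L1-HIT  vc=[14, 9]
10: 0x26 (blk 9, set 1) → VC-HIT  vc=[14, 13]
11: 0x4a (blk 18, set 2) → MISS  vc=[14, 13, 10]
12: 0x24 (blk 9, set 1) → L1-HIT  vc=[14, 13, 10]
13: 0x25 (blk 9, set 1) → L1-HIT  vc=[14, 13, 10]

OUTCOME = VC-HIT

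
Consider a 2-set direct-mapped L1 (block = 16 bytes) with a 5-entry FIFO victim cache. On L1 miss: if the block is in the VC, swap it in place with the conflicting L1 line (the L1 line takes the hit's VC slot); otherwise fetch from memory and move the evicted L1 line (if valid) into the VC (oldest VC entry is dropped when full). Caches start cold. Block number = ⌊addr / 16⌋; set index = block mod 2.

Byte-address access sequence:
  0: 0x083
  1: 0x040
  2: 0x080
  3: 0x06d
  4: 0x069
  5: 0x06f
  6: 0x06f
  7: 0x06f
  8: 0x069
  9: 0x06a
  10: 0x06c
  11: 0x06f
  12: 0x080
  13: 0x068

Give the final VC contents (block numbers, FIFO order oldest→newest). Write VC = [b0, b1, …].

VC = [4, 8]

  [0] addr=0x83 blk=8 s=0: MISS | VC []
  [1] addr=0x40 blk=4 s=0: MISS | VC [8]
  [2] addr=0x80 blk=8 s=0: VC-HIT | VC [4]
  [3] addr=0x6d blk=6 s=0: MISS | VC [4, 8]
  [4] addr=0x69 blk=6 s=0: L1-HIT | VC [4, 8]
  [5] addr=0x6f blk=6 s=0: L1-HIT | VC [4, 8]
  [6] addr=0x6f blk=6 s=0: L1-HIT | VC [4, 8]
  [7] addr=0x6f blk=6 s=0: L1-HIT | VC [4, 8]
  [8] addr=0x69 blk=6 s=0: L1-HIT | VC [4, 8]
  [9] addr=0x6a blk=6 s=0: L1-HIT | VC [4, 8]
  [10] addr=0x6c blk=6 s=0: L1-HIT | VC [4, 8]
  [11] addr=0x6f blk=6 s=0: L1-HIT | VC [4, 8]
  [12] addr=0x80 blk=8 s=0: VC-HIT | VC [4, 6]
  [13] addr=0x68 blk=6 s=0: VC-HIT | VC [4, 8]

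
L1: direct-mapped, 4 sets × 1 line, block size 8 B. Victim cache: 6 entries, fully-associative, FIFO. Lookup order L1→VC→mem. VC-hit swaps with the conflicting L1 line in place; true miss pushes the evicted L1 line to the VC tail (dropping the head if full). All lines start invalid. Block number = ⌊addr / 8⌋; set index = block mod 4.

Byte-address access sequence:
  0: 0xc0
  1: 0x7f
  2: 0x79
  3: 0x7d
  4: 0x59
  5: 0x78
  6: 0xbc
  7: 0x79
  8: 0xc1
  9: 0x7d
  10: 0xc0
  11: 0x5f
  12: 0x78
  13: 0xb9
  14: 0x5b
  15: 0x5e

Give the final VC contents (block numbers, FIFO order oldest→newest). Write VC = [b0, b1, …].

#0 0xc0→b24/s0 MISS; vc=[]
#1 0x7f→b15/s3 MISS; vc=[]
#2 0x79→b15/s3 L1-HIT; vc=[]
#3 0x7d→b15/s3 L1-HIT; vc=[]
#4 0x59→b11/s3 MISS; vc=[15]
#5 0x78→b15/s3 VC-HIT; vc=[11]
#6 0xbc→b23/s3 MISS; vc=[11,15]
#7 0x79→b15/s3 VC-HIT; vc=[11,23]
#8 0xc1→b24/s0 L1-HIT; vc=[11,23]
#9 0x7d→b15/s3 L1-HIT; vc=[11,23]
#10 0xc0→b24/s0 L1-HIT; vc=[11,23]
#11 0x5f→b11/s3 VC-HIT; vc=[15,23]
#12 0x78→b15/s3 VC-HIT; vc=[11,23]
#13 0xb9→b23/s3 VC-HIT; vc=[11,15]
#14 0x5b→b11/s3 VC-HIT; vc=[23,15]
#15 0x5e→b11/s3 L1-HIT; vc=[23,15]

VC = [23, 15]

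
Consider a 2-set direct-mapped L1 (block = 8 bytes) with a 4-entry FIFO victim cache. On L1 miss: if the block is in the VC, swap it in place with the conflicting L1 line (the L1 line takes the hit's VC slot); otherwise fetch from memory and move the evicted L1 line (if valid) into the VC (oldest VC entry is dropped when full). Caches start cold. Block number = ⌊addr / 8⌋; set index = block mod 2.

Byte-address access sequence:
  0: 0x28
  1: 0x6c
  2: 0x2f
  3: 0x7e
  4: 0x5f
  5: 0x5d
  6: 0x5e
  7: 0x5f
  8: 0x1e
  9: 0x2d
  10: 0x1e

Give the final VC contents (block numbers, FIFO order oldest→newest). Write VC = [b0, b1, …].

#0 0x28→b5/s1 MISS; vc=[]
#1 0x6c→b13/s1 MISS; vc=[5]
#2 0x2f→b5/s1 VC-HIT; vc=[13]
#3 0x7e→b15/s1 MISS; vc=[13,5]
#4 0x5f→b11/s1 MISS; vc=[13,5,15]
#5 0x5d→b11/s1 L1-HIT; vc=[13,5,15]
#6 0x5e→b11/s1 L1-HIT; vc=[13,5,15]
#7 0x5f→b11/s1 L1-HIT; vc=[13,5,15]
#8 0x1e→b3/s1 MISS; vc=[13,5,15,11]
#9 0x2d→b5/s1 VC-HIT; vc=[13,3,15,11]
#10 0x1e→b3/s1 VC-HIT; vc=[13,5,15,11]

VC = [13, 5, 15, 11]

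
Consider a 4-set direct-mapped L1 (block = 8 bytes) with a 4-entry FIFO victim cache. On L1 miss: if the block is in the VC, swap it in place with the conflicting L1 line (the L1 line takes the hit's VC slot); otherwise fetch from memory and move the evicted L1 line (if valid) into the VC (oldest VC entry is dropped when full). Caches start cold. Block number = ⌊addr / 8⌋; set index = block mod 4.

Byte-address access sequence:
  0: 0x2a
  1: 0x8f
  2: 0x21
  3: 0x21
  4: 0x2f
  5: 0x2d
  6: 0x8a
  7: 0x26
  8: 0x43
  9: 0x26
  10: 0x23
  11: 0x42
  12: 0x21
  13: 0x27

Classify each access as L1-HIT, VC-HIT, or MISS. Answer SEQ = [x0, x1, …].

SEQ = [MISS, MISS, MISS, L1-HIT, VC-HIT, L1-HIT, VC-HIT, L1-HIT, MISS, VC-HIT, L1-HIT, VC-HIT, VC-HIT, L1-HIT]

  [0] addr=0x2a blk=5 s=1: MISS | VC []
  [1] addr=0x8f blk=17 s=1: MISS | VC [5]
  [2] addr=0x21 blk=4 s=0: MISS | VC [5]
  [3] addr=0x21 blk=4 s=0: L1-HIT | VC [5]
  [4] addr=0x2f blk=5 s=1: VC-HIT | VC [17]
  [5] addr=0x2d blk=5 s=1: L1-HIT | VC [17]
  [6] addr=0x8a blk=17 s=1: VC-HIT | VC [5]
  [7] addr=0x26 blk=4 s=0: L1-HIT | VC [5]
  [8] addr=0x43 blk=8 s=0: MISS | VC [5, 4]
  [9] addr=0x26 blk=4 s=0: VC-HIT | VC [5, 8]
  [10] addr=0x23 blk=4 s=0: L1-HIT | VC [5, 8]
  [11] addr=0x42 blk=8 s=0: VC-HIT | VC [5, 4]
  [12] addr=0x21 blk=4 s=0: VC-HIT | VC [5, 8]
  [13] addr=0x27 blk=4 s=0: L1-HIT | VC [5, 8]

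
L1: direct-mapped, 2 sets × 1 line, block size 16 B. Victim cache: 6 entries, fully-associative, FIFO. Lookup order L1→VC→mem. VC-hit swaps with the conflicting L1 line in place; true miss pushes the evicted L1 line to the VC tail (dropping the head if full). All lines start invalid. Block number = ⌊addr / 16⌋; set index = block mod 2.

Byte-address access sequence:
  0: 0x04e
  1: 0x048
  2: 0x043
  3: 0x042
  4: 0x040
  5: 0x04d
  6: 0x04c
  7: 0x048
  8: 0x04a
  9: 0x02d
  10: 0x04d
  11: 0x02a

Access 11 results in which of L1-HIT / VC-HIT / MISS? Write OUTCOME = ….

0: 0x4e (blk 4, set 0) → MISS  vc=[]
1: 0x48 (blk 4, set 0) → L1-HIT  vc=[]
2: 0x43 (blk 4, set 0) → L1-HIT  vc=[]
3: 0x42 (blk 4, set 0) → L1-HIT  vc=[]
4: 0x40 (blk 4, set 0) → L1-HIT  vc=[]
5: 0x4d (blk 4, set 0) → L1-HIT  vc=[]
6: 0x4c (blk 4, set 0) → L1-HIT  vc=[]
7: 0x48 (blk 4, set 0) → L1-HIT  vc=[]
8: 0x4a (blk 4, set 0) → L1-HIT  vc=[]
9: 0x2d (blk 2, set 0) → MISS  vc=[4]
10: 0x4d (blk 4, set 0) → VC-HIT  vc=[2]
11: 0x2a (blk 2, set 0) → VC-HIT  vc=[4]

OUTCOME = VC-HIT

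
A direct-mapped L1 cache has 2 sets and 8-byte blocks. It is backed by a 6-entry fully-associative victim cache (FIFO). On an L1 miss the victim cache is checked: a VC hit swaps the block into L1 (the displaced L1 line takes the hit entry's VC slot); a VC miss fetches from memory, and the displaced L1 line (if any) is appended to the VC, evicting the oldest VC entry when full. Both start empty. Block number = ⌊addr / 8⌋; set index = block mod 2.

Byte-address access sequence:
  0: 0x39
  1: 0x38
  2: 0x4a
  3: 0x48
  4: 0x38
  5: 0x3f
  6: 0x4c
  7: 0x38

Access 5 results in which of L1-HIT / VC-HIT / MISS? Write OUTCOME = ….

#0 0x39→b7/s1 MISS; vc=[]
#1 0x38→b7/s1 L1-HIT; vc=[]
#2 0x4a→b9/s1 MISS; vc=[7]
#3 0x48→b9/s1 L1-HIT; vc=[7]
#4 0x38→b7/s1 VC-HIT; vc=[9]
#5 0x3f→b7/s1 L1-HIT; vc=[9]
#6 0x4c→b9/s1 VC-HIT; vc=[7]
#7 0x38→b7/s1 VC-HIT; vc=[9]

OUTCOME = L1-HIT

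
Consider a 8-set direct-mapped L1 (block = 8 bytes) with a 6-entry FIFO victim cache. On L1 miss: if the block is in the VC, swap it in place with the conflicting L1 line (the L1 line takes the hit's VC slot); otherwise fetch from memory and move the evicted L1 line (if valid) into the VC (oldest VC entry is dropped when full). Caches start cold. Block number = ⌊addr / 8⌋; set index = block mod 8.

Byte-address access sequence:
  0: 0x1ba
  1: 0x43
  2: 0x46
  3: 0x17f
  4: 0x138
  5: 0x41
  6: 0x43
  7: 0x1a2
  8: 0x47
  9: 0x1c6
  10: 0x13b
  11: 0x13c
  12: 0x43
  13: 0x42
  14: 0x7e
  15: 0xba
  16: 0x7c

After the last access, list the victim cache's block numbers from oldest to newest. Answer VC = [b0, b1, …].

  [0] addr=0x1ba blk=55 s=7: MISS | VC []
  [1] addr=0x43 blk=8 s=0: MISS | VC []
  [2] addr=0x46 blk=8 s=0: L1-HIT | VC []
  [3] addr=0x17f blk=47 s=7: MISS | VC [55]
  [4] addr=0x138 blk=39 s=7: MISS | VC [55, 47]
  [5] addr=0x41 blk=8 s=0: L1-HIT | VC [55, 47]
  [6] addr=0x43 blk=8 s=0: L1-HIT | VC [55, 47]
  [7] addr=0x1a2 blk=52 s=4: MISS | VC [55, 47]
  [8] addr=0x47 blk=8 s=0: L1-HIT | VC [55, 47]
  [9] addr=0x1c6 blk=56 s=0: MISS | VC [55, 47, 8]
  [10] addr=0x13b blk=39 s=7: L1-HIT | VC [55, 47, 8]
  [11] addr=0x13c blk=39 s=7: L1-HIT | VC [55, 47, 8]
  [12] addr=0x43 blk=8 s=0: VC-HIT | VC [55, 47, 56]
  [13] addr=0x42 blk=8 s=0: L1-HIT | VC [55, 47, 56]
  [14] addr=0x7e blk=15 s=7: MISS | VC [55, 47, 56, 39]
  [15] addr=0xba blk=23 s=7: MISS | VC [55, 47, 56, 39, 15]
  [16] addr=0x7c blk=15 s=7: VC-HIT | VC [55, 47, 56, 39, 23]

VC = [55, 47, 56, 39, 23]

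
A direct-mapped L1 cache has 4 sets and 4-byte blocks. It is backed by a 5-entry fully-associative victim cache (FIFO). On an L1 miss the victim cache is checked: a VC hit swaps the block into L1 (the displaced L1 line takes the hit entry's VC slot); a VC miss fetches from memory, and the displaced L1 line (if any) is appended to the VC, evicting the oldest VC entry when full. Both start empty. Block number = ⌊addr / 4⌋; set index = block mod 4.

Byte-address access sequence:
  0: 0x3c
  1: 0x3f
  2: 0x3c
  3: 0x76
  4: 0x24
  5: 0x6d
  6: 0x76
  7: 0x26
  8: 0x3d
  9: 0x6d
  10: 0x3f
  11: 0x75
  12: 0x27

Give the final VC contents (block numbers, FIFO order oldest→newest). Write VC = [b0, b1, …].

VC = [29, 27]

  [0] addr=0x3c blk=15 s=3: MISS | VC []
  [1] addr=0x3f blk=15 s=3: L1-HIT | VC []
  [2] addr=0x3c blk=15 s=3: L1-HIT | VC []
  [3] addr=0x76 blk=29 s=1: MISS | VC []
  [4] addr=0x24 blk=9 s=1: MISS | VC [29]
  [5] addr=0x6d blk=27 s=3: MISS | VC [29, 15]
  [6] addr=0x76 blk=29 s=1: VC-HIT | VC [9, 15]
  [7] addr=0x26 blk=9 s=1: VC-HIT | VC [29, 15]
  [8] addr=0x3d blk=15 s=3: VC-HIT | VC [29, 27]
  [9] addr=0x6d blk=27 s=3: VC-HIT | VC [29, 15]
  [10] addr=0x3f blk=15 s=3: VC-HIT | VC [29, 27]
  [11] addr=0x75 blk=29 s=1: VC-HIT | VC [9, 27]
  [12] addr=0x27 blk=9 s=1: VC-HIT | VC [29, 27]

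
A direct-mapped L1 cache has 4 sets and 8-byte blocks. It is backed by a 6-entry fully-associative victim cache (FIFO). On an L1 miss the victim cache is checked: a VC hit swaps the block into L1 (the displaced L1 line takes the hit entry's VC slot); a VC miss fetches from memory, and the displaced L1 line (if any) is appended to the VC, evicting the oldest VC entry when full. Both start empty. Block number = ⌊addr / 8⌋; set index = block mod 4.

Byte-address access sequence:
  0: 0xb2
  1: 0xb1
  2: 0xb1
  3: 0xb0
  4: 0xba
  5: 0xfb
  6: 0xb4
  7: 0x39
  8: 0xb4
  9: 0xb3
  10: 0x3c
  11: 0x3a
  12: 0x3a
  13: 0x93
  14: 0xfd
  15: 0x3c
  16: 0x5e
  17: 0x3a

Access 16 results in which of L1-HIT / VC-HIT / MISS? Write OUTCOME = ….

OUTCOME = MISS

0: 0xb2 (blk 22, set 2) → MISS  vc=[]
1: 0xb1 (blk 22, set 2) → L1-HIT  vc=[]
2: 0xb1 (blk 22, set 2) → L1-HIT  vc=[]
3: 0xb0 (blk 22, set 2) → L1-HIT  vc=[]
4: 0xba (blk 23, set 3) → MISS  vc=[]
5: 0xfb (blk 31, set 3) → MISS  vc=[23]
6: 0xb4 (blk 22, set 2) → L1-HIT  vc=[23]
7: 0x39 (blk 7, set 3) → MISS  vc=[23, 31]
8: 0xb4 (blk 22, set 2) → L1-HIT  vc=[23, 31]
9: 0xb3 (blk 22, set 2) → L1-HIT  vc=[23, 31]
10: 0x3c (blk 7, set 3) → L1-HIT  vc=[23, 31]
11: 0x3a (blk 7, set 3) → L1-HIT  vc=[23, 31]
12: 0x3a (blk 7, set 3) → L1-HIT  vc=[23, 31]
13: 0x93 (blk 18, set 2) → MISS  vc=[23, 31, 22]
14: 0xfd (blk 31, set 3) → VC-HIT  vc=[23, 7, 22]
15: 0x3c (blk 7, set 3) → VC-HIT  vc=[23, 31, 22]
16: 0x5e (blk 11, set 3) → MISS  vc=[23, 31, 22, 7]
17: 0x3a (blk 7, set 3) → VC-HIT  vc=[23, 31, 22, 11]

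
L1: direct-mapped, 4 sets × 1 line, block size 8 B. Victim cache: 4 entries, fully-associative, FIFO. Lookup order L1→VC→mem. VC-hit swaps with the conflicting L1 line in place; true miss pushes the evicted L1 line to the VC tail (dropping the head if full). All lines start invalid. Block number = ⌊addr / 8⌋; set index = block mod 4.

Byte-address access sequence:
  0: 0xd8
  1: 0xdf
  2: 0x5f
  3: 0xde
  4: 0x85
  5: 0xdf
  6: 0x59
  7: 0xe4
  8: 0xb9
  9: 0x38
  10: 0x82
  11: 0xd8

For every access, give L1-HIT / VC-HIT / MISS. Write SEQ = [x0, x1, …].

#0 0xd8→b27/s3 MISS; vc=[]
#1 0xdf→b27/s3 L1-HIT; vc=[]
#2 0x5f→b11/s3 MISS; vc=[27]
#3 0xde→b27/s3 VC-HIT; vc=[11]
#4 0x85→b16/s0 MISS; vc=[11]
#5 0xdf→b27/s3 L1-HIT; vc=[11]
#6 0x59→b11/s3 VC-HIT; vc=[27]
#7 0xe4→b28/s0 MISS; vc=[27,16]
#8 0xb9→b23/s3 MISS; vc=[27,16,11]
#9 0x38→b7/s3 MISS; vc=[27,16,11,23]
#10 0x82→b16/s0 VC-HIT; vc=[27,28,11,23]
#11 0xd8→b27/s3 VC-HIT; vc=[7,28,11,23]

SEQ = [MISS, L1-HIT, MISS, VC-HIT, MISS, L1-HIT, VC-HIT, MISS, MISS, MISS, VC-HIT, VC-HIT]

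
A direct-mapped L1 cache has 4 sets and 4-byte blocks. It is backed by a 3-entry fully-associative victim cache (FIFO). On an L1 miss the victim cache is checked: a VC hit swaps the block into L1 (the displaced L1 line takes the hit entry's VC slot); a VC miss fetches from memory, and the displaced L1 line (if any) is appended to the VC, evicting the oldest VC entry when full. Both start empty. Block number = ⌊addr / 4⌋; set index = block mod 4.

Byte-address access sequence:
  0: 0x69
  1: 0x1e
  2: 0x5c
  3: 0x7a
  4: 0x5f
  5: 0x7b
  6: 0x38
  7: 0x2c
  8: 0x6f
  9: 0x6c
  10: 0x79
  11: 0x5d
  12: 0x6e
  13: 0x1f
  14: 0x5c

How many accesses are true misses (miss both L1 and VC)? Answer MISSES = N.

MISSES = 8

#0 0x69→b26/s2 MISS; vc=[]
#1 0x1e→b7/s3 MISS; vc=[]
#2 0x5c→b23/s3 MISS; vc=[7]
#3 0x7a→b30/s2 MISS; vc=[7,26]
#4 0x5f→b23/s3 L1-HIT; vc=[7,26]
#5 0x7b→b30/s2 L1-HIT; vc=[7,26]
#6 0x38→b14/s2 MISS; vc=[7,26,30]
#7 0x2c→b11/s3 MISS; vc=[26,30,23]
#8 0x6f→b27/s3 MISS; vc=[30,23,11]
#9 0x6c→b27/s3 L1-HIT; vc=[30,23,11]
#10 0x79→b30/s2 VC-HIT; vc=[14,23,11]
#11 0x5d→b23/s3 VC-HIT; vc=[14,27,11]
#12 0x6e→b27/s3 VC-HIT; vc=[14,23,11]
#13 0x1f→b7/s3 MISS; vc=[23,11,27]
#14 0x5c→b23/s3 VC-HIT; vc=[7,11,27]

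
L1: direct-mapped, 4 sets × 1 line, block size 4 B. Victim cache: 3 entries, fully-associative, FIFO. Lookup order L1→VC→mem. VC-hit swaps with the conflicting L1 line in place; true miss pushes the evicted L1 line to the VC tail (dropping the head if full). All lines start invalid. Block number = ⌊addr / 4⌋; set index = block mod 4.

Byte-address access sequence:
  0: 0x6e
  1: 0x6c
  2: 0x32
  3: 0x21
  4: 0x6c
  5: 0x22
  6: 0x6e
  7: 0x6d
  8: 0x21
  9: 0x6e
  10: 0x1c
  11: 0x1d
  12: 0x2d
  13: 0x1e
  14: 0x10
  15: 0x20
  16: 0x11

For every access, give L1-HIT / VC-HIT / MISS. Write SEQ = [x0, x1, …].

#0 0x6e→b27/s3 MISS; vc=[]
#1 0x6c→b27/s3 L1-HIT; vc=[]
#2 0x32→b12/s0 MISS; vc=[]
#3 0x21→b8/s0 MISS; vc=[12]
#4 0x6c→b27/s3 L1-HIT; vc=[12]
#5 0x22→b8/s0 L1-HIT; vc=[12]
#6 0x6e→b27/s3 L1-HIT; vc=[12]
#7 0x6d→b27/s3 L1-HIT; vc=[12]
#8 0x21→b8/s0 L1-HIT; vc=[12]
#9 0x6e→b27/s3 L1-HIT; vc=[12]
#10 0x1c→b7/s3 MISS; vc=[12,27]
#11 0x1d→b7/s3 L1-HIT; vc=[12,27]
#12 0x2d→b11/s3 MISS; vc=[12,27,7]
#13 0x1e→b7/s3 VC-HIT; vc=[12,27,11]
#14 0x10→b4/s0 MISS; vc=[27,11,8]
#15 0x20→b8/s0 VC-HIT; vc=[27,11,4]
#16 0x11→b4/s0 VC-HIT; vc=[27,11,8]

SEQ = [MISS, L1-HIT, MISS, MISS, L1-HIT, L1-HIT, L1-HIT, L1-HIT, L1-HIT, L1-HIT, MISS, L1-HIT, MISS, VC-HIT, MISS, VC-HIT, VC-HIT]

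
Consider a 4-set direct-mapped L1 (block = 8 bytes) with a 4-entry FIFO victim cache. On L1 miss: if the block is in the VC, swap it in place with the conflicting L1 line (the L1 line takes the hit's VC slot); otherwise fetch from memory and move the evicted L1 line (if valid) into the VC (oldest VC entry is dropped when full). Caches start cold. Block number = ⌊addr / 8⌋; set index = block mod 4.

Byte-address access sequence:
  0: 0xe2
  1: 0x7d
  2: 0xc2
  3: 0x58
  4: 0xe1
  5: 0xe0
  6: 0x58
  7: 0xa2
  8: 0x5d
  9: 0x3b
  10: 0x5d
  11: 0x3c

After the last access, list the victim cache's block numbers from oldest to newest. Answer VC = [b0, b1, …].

  [0] addr=0xe2 blk=28 s=0: MISS | VC []
  [1] addr=0x7d blk=15 s=3: MISS | VC []
  [2] addr=0xc2 blk=24 s=0: MISS | VC [28]
  [3] addr=0x58 blk=11 s=3: MISS | VC [28, 15]
  [4] addr=0xe1 blk=28 s=0: VC-HIT | VC [24, 15]
  [5] addr=0xe0 blk=28 s=0: L1-HIT | VC [24, 15]
  [6] addr=0x58 blk=11 s=3: L1-HIT | VC [24, 15]
  [7] addr=0xa2 blk=20 s=0: MISS | VC [24, 15, 28]
  [8] addr=0x5d blk=11 s=3: L1-HIT | VC [24, 15, 28]
  [9] addr=0x3b blk=7 s=3: MISS | VC [24, 15, 28, 11]
  [10] addr=0x5d blk=11 s=3: VC-HIT | VC [24, 15, 28, 7]
  [11] addr=0x3c blk=7 s=3: VC-HIT | VC [24, 15, 28, 11]

VC = [24, 15, 28, 11]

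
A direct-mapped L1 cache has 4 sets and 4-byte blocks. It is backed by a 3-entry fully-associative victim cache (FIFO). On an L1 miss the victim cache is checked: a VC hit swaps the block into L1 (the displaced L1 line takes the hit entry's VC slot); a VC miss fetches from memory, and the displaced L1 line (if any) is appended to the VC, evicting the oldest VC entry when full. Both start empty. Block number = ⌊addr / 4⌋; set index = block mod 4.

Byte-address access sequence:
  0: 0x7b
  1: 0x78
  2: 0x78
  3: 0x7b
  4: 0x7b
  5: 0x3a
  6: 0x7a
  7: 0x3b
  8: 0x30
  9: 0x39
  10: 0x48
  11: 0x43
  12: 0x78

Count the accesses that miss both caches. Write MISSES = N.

0: 0x7b (blk 30, set 2) → MISS  vc=[]
1: 0x78 (blk 30, set 2) → L1-HIT  vc=[]
2: 0x78 (blk 30, set 2) → L1-HIT  vc=[]
3: 0x7b (blk 30, set 2) → L1-HIT  vc=[]
4: 0x7b (blk 30, set 2) → L1-HIT  vc=[]
5: 0x3a (blk 14, set 2) → MISS  vc=[30]
6: 0x7a (blk 30, set 2) → VC-HIT  vc=[14]
7: 0x3b (blk 14, set 2) → VC-HIT  vc=[30]
8: 0x30 (blk 12, set 0) → MISS  vc=[30]
9: 0x39 (blk 14, set 2) → L1-HIT  vc=[30]
10: 0x48 (blk 18, set 2) → MISS  vc=[30, 14]
11: 0x43 (blk 16, set 0) → MISS  vc=[30, 14, 12]
12: 0x78 (blk 30, set 2) → VC-HIT  vc=[18, 14, 12]

MISSES = 5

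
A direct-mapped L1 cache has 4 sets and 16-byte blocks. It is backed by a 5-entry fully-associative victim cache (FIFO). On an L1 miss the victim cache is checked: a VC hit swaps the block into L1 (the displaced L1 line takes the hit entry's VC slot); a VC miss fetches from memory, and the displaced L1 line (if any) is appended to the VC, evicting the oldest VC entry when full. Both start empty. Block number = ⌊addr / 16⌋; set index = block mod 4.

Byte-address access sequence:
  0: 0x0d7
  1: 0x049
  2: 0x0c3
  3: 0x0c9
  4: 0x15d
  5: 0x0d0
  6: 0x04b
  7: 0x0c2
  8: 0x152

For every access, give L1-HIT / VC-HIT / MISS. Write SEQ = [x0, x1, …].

SEQ = [MISS, MISS, MISS, L1-HIT, MISS, VC-HIT, VC-HIT, VC-HIT, VC-HIT]

  [0] addr=0xd7 blk=13 s=1: MISS | VC []
  [1] addr=0x49 blk=4 s=0: MISS | VC []
  [2] addr=0xc3 blk=12 s=0: MISS | VC [4]
  [3] addr=0xc9 blk=12 s=0: L1-HIT | VC [4]
  [4] addr=0x15d blk=21 s=1: MISS | VC [4, 13]
  [5] addr=0xd0 blk=13 s=1: VC-HIT | VC [4, 21]
  [6] addr=0x4b blk=4 s=0: VC-HIT | VC [12, 21]
  [7] addr=0xc2 blk=12 s=0: VC-HIT | VC [4, 21]
  [8] addr=0x152 blk=21 s=1: VC-HIT | VC [4, 13]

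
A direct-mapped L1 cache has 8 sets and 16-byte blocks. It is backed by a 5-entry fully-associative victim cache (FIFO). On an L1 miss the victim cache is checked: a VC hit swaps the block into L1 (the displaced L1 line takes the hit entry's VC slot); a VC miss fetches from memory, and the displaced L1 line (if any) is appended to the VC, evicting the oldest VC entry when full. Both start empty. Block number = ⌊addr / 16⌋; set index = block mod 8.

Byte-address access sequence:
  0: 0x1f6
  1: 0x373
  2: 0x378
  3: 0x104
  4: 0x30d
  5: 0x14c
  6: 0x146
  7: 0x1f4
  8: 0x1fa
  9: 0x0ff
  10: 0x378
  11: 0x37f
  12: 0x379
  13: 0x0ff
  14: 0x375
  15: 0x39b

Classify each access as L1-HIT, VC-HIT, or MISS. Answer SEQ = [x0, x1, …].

SEQ = [MISS, MISS, L1-HIT, MISS, MISS, MISS, L1-HIT, VC-HIT, L1-HIT, MISS, VC-HIT, L1-HIT, L1-HIT, VC-HIT, VC-HIT, MISS]

0: 0x1f6 (blk 31, set 7) → MISS  vc=[]
1: 0x373 (blk 55, set 7) → MISS  vc=[31]
2: 0x378 (blk 55, set 7) → L1-HIT  vc=[31]
3: 0x104 (blk 16, set 0) → MISS  vc=[31]
4: 0x30d (blk 48, set 0) → MISS  vc=[31, 16]
5: 0x14c (blk 20, set 4) → MISS  vc=[31, 16]
6: 0x146 (blk 20, set 4) → L1-HIT  vc=[31, 16]
7: 0x1f4 (blk 31, set 7) → VC-HIT  vc=[55, 16]
8: 0x1fa (blk 31, set 7) → L1-HIT  vc=[55, 16]
9: 0xff (blk 15, set 7) → MISS  vc=[55, 16, 31]
10: 0x378 (blk 55, set 7) → VC-HIT  vc=[15, 16, 31]
11: 0x37f (blk 55, set 7) → L1-HIT  vc=[15, 16, 31]
12: 0x379 (blk 55, set 7) → L1-HIT  vc=[15, 16, 31]
13: 0xff (blk 15, set 7) → VC-HIT  vc=[55, 16, 31]
14: 0x375 (blk 55, set 7) → VC-HIT  vc=[15, 16, 31]
15: 0x39b (blk 57, set 1) → MISS  vc=[15, 16, 31]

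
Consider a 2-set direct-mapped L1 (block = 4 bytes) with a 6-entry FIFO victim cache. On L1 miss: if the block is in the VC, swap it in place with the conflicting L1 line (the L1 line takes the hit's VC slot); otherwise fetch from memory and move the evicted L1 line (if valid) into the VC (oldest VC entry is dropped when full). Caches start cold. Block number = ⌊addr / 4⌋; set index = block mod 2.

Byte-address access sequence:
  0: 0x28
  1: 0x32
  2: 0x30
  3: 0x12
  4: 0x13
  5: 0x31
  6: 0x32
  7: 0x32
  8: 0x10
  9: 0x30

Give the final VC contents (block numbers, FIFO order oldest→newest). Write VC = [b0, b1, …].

VC = [10, 4]

#0 0x28→b10/s0 MISS; vc=[]
#1 0x32→b12/s0 MISS; vc=[10]
#2 0x30→b12/s0 L1-HIT; vc=[10]
#3 0x12→b4/s0 MISS; vc=[10,12]
#4 0x13→b4/s0 L1-HIT; vc=[10,12]
#5 0x31→b12/s0 VC-HIT; vc=[10,4]
#6 0x32→b12/s0 L1-HIT; vc=[10,4]
#7 0x32→b12/s0 L1-HIT; vc=[10,4]
#8 0x10→b4/s0 VC-HIT; vc=[10,12]
#9 0x30→b12/s0 VC-HIT; vc=[10,4]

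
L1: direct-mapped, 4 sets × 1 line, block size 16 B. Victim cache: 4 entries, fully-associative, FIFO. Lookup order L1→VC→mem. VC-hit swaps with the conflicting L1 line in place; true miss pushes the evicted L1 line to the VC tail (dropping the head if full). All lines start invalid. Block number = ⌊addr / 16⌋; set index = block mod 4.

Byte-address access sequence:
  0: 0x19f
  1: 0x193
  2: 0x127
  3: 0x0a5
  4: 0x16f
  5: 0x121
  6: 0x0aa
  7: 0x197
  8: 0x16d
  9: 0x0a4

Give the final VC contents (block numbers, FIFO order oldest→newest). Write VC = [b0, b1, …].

VC = [22, 18]

  [0] addr=0x19f blk=25 s=1: MISS | VC []
  [1] addr=0x193 blk=25 s=1: L1-HIT | VC []
  [2] addr=0x127 blk=18 s=2: MISS | VC []
  [3] addr=0xa5 blk=10 s=2: MISS | VC [18]
  [4] addr=0x16f blk=22 s=2: MISS | VC [18, 10]
  [5] addr=0x121 blk=18 s=2: VC-HIT | VC [22, 10]
  [6] addr=0xaa blk=10 s=2: VC-HIT | VC [22, 18]
  [7] addr=0x197 blk=25 s=1: L1-HIT | VC [22, 18]
  [8] addr=0x16d blk=22 s=2: VC-HIT | VC [10, 18]
  [9] addr=0xa4 blk=10 s=2: VC-HIT | VC [22, 18]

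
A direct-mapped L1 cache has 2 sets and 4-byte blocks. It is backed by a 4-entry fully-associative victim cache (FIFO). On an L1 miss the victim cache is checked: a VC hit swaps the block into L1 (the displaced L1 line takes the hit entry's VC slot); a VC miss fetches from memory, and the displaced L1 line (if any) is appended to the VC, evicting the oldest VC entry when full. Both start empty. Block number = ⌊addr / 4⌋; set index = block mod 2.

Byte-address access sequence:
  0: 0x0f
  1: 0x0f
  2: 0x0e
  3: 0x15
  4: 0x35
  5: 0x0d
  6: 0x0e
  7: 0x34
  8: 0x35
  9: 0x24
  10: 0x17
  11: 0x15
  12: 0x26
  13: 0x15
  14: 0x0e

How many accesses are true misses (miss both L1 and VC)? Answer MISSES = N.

MISSES = 4

  [0] addr=0xf blk=3 s=1: MISS | VC []
  [1] addr=0xf blk=3 s=1: L1-HIT | VC []
  [2] addr=0xe blk=3 s=1: L1-HIT | VC []
  [3] addr=0x15 blk=5 s=1: MISS | VC [3]
  [4] addr=0x35 blk=13 s=1: MISS | VC [3, 5]
  [5] addr=0xd blk=3 s=1: VC-HIT | VC [13, 5]
  [6] addr=0xe blk=3 s=1: L1-HIT | VC [13, 5]
  [7] addr=0x34 blk=13 s=1: VC-HIT | VC [3, 5]
  [8] addr=0x35 blk=13 s=1: L1-HIT | VC [3, 5]
  [9] addr=0x24 blk=9 s=1: MISS | VC [3, 5, 13]
  [10] addr=0x17 blk=5 s=1: VC-HIT | VC [3, 9, 13]
  [11] addr=0x15 blk=5 s=1: L1-HIT | VC [3, 9, 13]
  [12] addr=0x26 blk=9 s=1: VC-HIT | VC [3, 5, 13]
  [13] addr=0x15 blk=5 s=1: VC-HIT | VC [3, 9, 13]
  [14] addr=0xe blk=3 s=1: VC-HIT | VC [5, 9, 13]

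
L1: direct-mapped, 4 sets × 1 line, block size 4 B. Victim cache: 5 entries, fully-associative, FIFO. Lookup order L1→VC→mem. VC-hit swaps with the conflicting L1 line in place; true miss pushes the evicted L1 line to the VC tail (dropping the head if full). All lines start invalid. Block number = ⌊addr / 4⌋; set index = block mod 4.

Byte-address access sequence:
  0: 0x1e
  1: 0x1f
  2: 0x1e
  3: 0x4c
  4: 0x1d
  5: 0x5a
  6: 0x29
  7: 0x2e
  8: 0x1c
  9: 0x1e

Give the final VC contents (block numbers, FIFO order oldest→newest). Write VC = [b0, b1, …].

VC = [19, 22, 11]

0: 0x1e (blk 7, set 3) → MISS  vc=[]
1: 0x1f (blk 7, set 3) → L1-HIT  vc=[]
2: 0x1e (blk 7, set 3) → L1-HIT  vc=[]
3: 0x4c (blk 19, set 3) → MISS  vc=[7]
4: 0x1d (blk 7, set 3) → VC-HIT  vc=[19]
5: 0x5a (blk 22, set 2) → MISS  vc=[19]
6: 0x29 (blk 10, set 2) → MISS  vc=[19, 22]
7: 0x2e (blk 11, set 3) → MISS  vc=[19, 22, 7]
8: 0x1c (blk 7, set 3) → VC-HIT  vc=[19, 22, 11]
9: 0x1e (blk 7, set 3) → L1-HIT  vc=[19, 22, 11]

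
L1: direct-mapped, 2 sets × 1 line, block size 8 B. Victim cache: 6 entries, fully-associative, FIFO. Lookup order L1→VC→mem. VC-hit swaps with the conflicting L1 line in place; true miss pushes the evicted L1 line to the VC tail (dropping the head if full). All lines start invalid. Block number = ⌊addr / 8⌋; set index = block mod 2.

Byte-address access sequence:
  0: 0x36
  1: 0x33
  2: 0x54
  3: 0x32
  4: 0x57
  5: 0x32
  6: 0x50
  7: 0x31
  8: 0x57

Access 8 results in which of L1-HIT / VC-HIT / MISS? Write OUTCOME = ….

OUTCOME = VC-HIT

  [0] addr=0x36 blk=6 s=0: MISS | VC []
  [1] addr=0x33 blk=6 s=0: L1-HIT | VC []
  [2] addr=0x54 blk=10 s=0: MISS | VC [6]
  [3] addr=0x32 blk=6 s=0: VC-HIT | VC [10]
  [4] addr=0x57 blk=10 s=0: VC-HIT | VC [6]
  [5] addr=0x32 blk=6 s=0: VC-HIT | VC [10]
  [6] addr=0x50 blk=10 s=0: VC-HIT | VC [6]
  [7] addr=0x31 blk=6 s=0: VC-HIT | VC [10]
  [8] addr=0x57 blk=10 s=0: VC-HIT | VC [6]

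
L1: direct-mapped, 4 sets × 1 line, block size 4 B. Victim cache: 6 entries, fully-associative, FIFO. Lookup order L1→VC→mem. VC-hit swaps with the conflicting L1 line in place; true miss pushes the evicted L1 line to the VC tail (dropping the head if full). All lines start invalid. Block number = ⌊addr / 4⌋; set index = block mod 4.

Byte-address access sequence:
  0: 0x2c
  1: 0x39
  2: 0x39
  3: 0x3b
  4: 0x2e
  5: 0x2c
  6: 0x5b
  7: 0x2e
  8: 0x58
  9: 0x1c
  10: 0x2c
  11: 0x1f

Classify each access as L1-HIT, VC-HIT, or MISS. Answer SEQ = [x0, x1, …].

SEQ = [MISS, MISS, L1-HIT, L1-HIT, L1-HIT, L1-HIT, MISS, L1-HIT, L1-HIT, MISS, VC-HIT, VC-HIT]

0: 0x2c (blk 11, set 3) → MISS  vc=[]
1: 0x39 (blk 14, set 2) → MISS  vc=[]
2: 0x39 (blk 14, set 2) → L1-HIT  vc=[]
3: 0x3b (blk 14, set 2) → L1-HIT  vc=[]
4: 0x2e (blk 11, set 3) → L1-HIT  vc=[]
5: 0x2c (blk 11, set 3) → L1-HIT  vc=[]
6: 0x5b (blk 22, set 2) → MISS  vc=[14]
7: 0x2e (blk 11, set 3) → L1-HIT  vc=[14]
8: 0x58 (blk 22, set 2) → L1-HIT  vc=[14]
9: 0x1c (blk 7, set 3) → MISS  vc=[14, 11]
10: 0x2c (blk 11, set 3) → VC-HIT  vc=[14, 7]
11: 0x1f (blk 7, set 3) → VC-HIT  vc=[14, 11]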